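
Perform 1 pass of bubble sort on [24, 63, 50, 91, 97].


Initial: [24, 63, 50, 91, 97]
Pass 1: [24, 50, 63, 91, 97] (1 swaps)

After 1 pass: [24, 50, 63, 91, 97]


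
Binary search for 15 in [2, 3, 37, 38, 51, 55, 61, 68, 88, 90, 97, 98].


Step 1: lo=0, hi=11, mid=5, val=55
Step 2: lo=0, hi=4, mid=2, val=37
Step 3: lo=0, hi=1, mid=0, val=2
Step 4: lo=1, hi=1, mid=1, val=3

Not found


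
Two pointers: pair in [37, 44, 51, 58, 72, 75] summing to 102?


lo=0(37)+hi=5(75)=112
lo=0(37)+hi=4(72)=109
lo=0(37)+hi=3(58)=95
lo=1(44)+hi=3(58)=102

Yes: 44+58=102


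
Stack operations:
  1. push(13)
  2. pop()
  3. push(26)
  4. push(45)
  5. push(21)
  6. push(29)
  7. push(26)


push(13) -> [13]
pop()->13, []
push(26) -> [26]
push(45) -> [26, 45]
push(21) -> [26, 45, 21]
push(29) -> [26, 45, 21, 29]
push(26) -> [26, 45, 21, 29, 26]

Final stack: [26, 45, 21, 29, 26]


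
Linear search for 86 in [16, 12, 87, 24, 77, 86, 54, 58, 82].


i=0: 16!=86
i=1: 12!=86
i=2: 87!=86
i=3: 24!=86
i=4: 77!=86
i=5: 86==86 found!

Found at 5, 6 comps


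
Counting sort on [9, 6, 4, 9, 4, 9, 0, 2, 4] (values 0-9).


Input: [9, 6, 4, 9, 4, 9, 0, 2, 4]
Counts: [1, 0, 1, 0, 3, 0, 1, 0, 0, 3]

Sorted: [0, 2, 4, 4, 4, 6, 9, 9, 9]


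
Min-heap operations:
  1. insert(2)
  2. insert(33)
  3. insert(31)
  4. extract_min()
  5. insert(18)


insert(2) -> [2]
insert(33) -> [2, 33]
insert(31) -> [2, 33, 31]
extract_min()->2, [31, 33]
insert(18) -> [18, 33, 31]

Final heap: [18, 33, 31]


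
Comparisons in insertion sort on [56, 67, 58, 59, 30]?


Algorithm: insertion sort
Input: [56, 67, 58, 59, 30]
Sorted: [30, 56, 58, 59, 67]

9


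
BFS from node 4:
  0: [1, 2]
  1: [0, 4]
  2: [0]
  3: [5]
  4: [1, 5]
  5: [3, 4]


Visit 4, enqueue [1, 5]
Visit 1, enqueue [0]
Visit 5, enqueue [3]
Visit 0, enqueue [2]
Visit 3, enqueue []
Visit 2, enqueue []

BFS order: [4, 1, 5, 0, 3, 2]


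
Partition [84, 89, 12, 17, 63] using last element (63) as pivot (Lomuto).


Pivot: 63
  12 <= 63: swap -> [12, 89, 84, 17, 63]
  17 <= 63: swap -> [12, 17, 84, 89, 63]
Place pivot at 2: [12, 17, 63, 89, 84]

Partitioned: [12, 17, 63, 89, 84]


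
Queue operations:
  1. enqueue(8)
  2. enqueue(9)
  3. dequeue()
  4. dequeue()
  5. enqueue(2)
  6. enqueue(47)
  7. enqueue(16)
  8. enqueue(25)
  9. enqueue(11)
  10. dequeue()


enqueue(8) -> [8]
enqueue(9) -> [8, 9]
dequeue()->8, [9]
dequeue()->9, []
enqueue(2) -> [2]
enqueue(47) -> [2, 47]
enqueue(16) -> [2, 47, 16]
enqueue(25) -> [2, 47, 16, 25]
enqueue(11) -> [2, 47, 16, 25, 11]
dequeue()->2, [47, 16, 25, 11]

Final queue: [47, 16, 25, 11]


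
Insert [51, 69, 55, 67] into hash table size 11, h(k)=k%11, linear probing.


Insert 51: h=7 -> slot 7
Insert 69: h=3 -> slot 3
Insert 55: h=0 -> slot 0
Insert 67: h=1 -> slot 1

Table: [55, 67, None, 69, None, None, None, 51, None, None, None]


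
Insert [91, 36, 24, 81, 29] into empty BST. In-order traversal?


Insert 91: root
Insert 36: L from 91
Insert 24: L from 91 -> L from 36
Insert 81: L from 91 -> R from 36
Insert 29: L from 91 -> L from 36 -> R from 24

In-order: [24, 29, 36, 81, 91]


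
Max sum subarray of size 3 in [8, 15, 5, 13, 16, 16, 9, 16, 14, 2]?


[0:3]: 28
[1:4]: 33
[2:5]: 34
[3:6]: 45
[4:7]: 41
[5:8]: 41
[6:9]: 39
[7:10]: 32

Max: 45 at [3:6]


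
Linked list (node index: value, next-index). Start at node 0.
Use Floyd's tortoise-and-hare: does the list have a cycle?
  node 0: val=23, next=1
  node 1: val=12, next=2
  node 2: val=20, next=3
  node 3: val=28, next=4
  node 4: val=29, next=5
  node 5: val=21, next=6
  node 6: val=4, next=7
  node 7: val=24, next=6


Floyd's tortoise (slow, +1) and hare (fast, +2):
  init: slow=0, fast=0
  step 1: slow=1, fast=2
  step 2: slow=2, fast=4
  step 3: slow=3, fast=6
  step 4: slow=4, fast=6
  step 5: slow=5, fast=6
  step 6: slow=6, fast=6
  slow == fast at node 6: cycle detected

Cycle: yes


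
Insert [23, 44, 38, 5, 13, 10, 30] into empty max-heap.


Insert 23: [23]
Insert 44: [44, 23]
Insert 38: [44, 23, 38]
Insert 5: [44, 23, 38, 5]
Insert 13: [44, 23, 38, 5, 13]
Insert 10: [44, 23, 38, 5, 13, 10]
Insert 30: [44, 23, 38, 5, 13, 10, 30]

Final heap: [44, 23, 38, 5, 13, 10, 30]


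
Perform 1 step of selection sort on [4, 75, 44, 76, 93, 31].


Initial: [4, 75, 44, 76, 93, 31]
Step 1: min=4 at 0
  Swap: [4, 75, 44, 76, 93, 31]

After 1 step: [4, 75, 44, 76, 93, 31]


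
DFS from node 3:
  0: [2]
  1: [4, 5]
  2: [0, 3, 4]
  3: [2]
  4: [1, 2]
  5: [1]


Visit 3, push [2]
Visit 2, push [4, 0]
Visit 0, push []
Visit 4, push [1]
Visit 1, push [5]
Visit 5, push []

DFS order: [3, 2, 0, 4, 1, 5]


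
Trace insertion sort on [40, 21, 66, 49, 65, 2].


Initial: [40, 21, 66, 49, 65, 2]
Insert 21: [21, 40, 66, 49, 65, 2]
Insert 66: [21, 40, 66, 49, 65, 2]
Insert 49: [21, 40, 49, 66, 65, 2]
Insert 65: [21, 40, 49, 65, 66, 2]
Insert 2: [2, 21, 40, 49, 65, 66]

Sorted: [2, 21, 40, 49, 65, 66]


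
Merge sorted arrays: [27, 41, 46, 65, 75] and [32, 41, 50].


Take 27 from A
Take 32 from B
Take 41 from A
Take 41 from B
Take 46 from A
Take 50 from B

Merged: [27, 32, 41, 41, 46, 50, 65, 75]


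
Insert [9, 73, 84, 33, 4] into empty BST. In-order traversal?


Insert 9: root
Insert 73: R from 9
Insert 84: R from 9 -> R from 73
Insert 33: R from 9 -> L from 73
Insert 4: L from 9

In-order: [4, 9, 33, 73, 84]


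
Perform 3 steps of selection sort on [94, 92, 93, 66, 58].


Initial: [94, 92, 93, 66, 58]
Step 1: min=58 at 4
  Swap: [58, 92, 93, 66, 94]
Step 2: min=66 at 3
  Swap: [58, 66, 93, 92, 94]
Step 3: min=92 at 3
  Swap: [58, 66, 92, 93, 94]

After 3 steps: [58, 66, 92, 93, 94]


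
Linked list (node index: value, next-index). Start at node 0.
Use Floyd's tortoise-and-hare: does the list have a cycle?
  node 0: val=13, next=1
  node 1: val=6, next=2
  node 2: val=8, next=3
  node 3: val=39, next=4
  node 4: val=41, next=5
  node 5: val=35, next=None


Floyd's tortoise (slow, +1) and hare (fast, +2):
  init: slow=0, fast=0
  step 1: slow=1, fast=2
  step 2: slow=2, fast=4
  step 3: fast 4->5->None, no cycle

Cycle: no


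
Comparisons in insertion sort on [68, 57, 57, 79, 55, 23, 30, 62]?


Algorithm: insertion sort
Input: [68, 57, 57, 79, 55, 23, 30, 62]
Sorted: [23, 30, 55, 57, 57, 62, 68, 79]

22


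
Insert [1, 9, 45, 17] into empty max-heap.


Insert 1: [1]
Insert 9: [9, 1]
Insert 45: [45, 1, 9]
Insert 17: [45, 17, 9, 1]

Final heap: [45, 17, 9, 1]


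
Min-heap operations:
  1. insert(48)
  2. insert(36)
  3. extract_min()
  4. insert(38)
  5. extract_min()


insert(48) -> [48]
insert(36) -> [36, 48]
extract_min()->36, [48]
insert(38) -> [38, 48]
extract_min()->38, [48]

Final heap: [48]


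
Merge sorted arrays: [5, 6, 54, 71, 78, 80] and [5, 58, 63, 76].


Take 5 from A
Take 5 from B
Take 6 from A
Take 54 from A
Take 58 from B
Take 63 from B
Take 71 from A
Take 76 from B

Merged: [5, 5, 6, 54, 58, 63, 71, 76, 78, 80]


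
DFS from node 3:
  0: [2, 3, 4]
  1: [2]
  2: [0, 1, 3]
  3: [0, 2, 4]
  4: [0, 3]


Visit 3, push [4, 2, 0]
Visit 0, push [4, 2]
Visit 2, push [1]
Visit 1, push []
Visit 4, push []

DFS order: [3, 0, 2, 1, 4]


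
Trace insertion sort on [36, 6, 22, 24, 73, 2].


Initial: [36, 6, 22, 24, 73, 2]
Insert 6: [6, 36, 22, 24, 73, 2]
Insert 22: [6, 22, 36, 24, 73, 2]
Insert 24: [6, 22, 24, 36, 73, 2]
Insert 73: [6, 22, 24, 36, 73, 2]
Insert 2: [2, 6, 22, 24, 36, 73]

Sorted: [2, 6, 22, 24, 36, 73]


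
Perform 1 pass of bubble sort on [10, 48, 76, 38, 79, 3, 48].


Initial: [10, 48, 76, 38, 79, 3, 48]
Pass 1: [10, 48, 38, 76, 3, 48, 79] (3 swaps)

After 1 pass: [10, 48, 38, 76, 3, 48, 79]


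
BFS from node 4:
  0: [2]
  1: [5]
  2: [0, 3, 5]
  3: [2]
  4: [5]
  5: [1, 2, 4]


Visit 4, enqueue [5]
Visit 5, enqueue [1, 2]
Visit 1, enqueue []
Visit 2, enqueue [0, 3]
Visit 0, enqueue []
Visit 3, enqueue []

BFS order: [4, 5, 1, 2, 0, 3]


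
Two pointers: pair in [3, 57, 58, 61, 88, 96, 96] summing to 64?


lo=0(3)+hi=6(96)=99
lo=0(3)+hi=5(96)=99
lo=0(3)+hi=4(88)=91
lo=0(3)+hi=3(61)=64

Yes: 3+61=64


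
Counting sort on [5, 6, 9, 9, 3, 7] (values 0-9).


Input: [5, 6, 9, 9, 3, 7]
Counts: [0, 0, 0, 1, 0, 1, 1, 1, 0, 2]

Sorted: [3, 5, 6, 7, 9, 9]


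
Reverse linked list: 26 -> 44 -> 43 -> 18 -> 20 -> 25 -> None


Step 1: curr=26, set curr.next=prev(None) | reversed so far: 26
Step 2: curr=44, set curr.next=prev(26) | reversed so far: 44 -> 26
Step 3: curr=43, set curr.next=prev(44) | reversed so far: 43 -> 44 -> 26
Step 4: curr=18, set curr.next=prev(43) | reversed so far: 18 -> 43 -> 44 -> 26
Step 5: curr=20, set curr.next=prev(18) | reversed so far: 20 -> 18 -> 43 -> 44 -> 26
Step 6: curr=25, set curr.next=prev(20) | reversed so far: 25 -> 20 -> 18 -> 43 -> 44 -> 26

25 -> 20 -> 18 -> 43 -> 44 -> 26 -> None


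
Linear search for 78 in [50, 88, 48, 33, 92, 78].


i=0: 50!=78
i=1: 88!=78
i=2: 48!=78
i=3: 33!=78
i=4: 92!=78
i=5: 78==78 found!

Found at 5, 6 comps


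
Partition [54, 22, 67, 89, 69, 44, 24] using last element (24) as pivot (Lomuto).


Pivot: 24
  22 <= 24: swap -> [22, 54, 67, 89, 69, 44, 24]
Place pivot at 1: [22, 24, 67, 89, 69, 44, 54]

Partitioned: [22, 24, 67, 89, 69, 44, 54]


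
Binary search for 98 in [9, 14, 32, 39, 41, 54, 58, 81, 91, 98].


Step 1: lo=0, hi=9, mid=4, val=41
Step 2: lo=5, hi=9, mid=7, val=81
Step 3: lo=8, hi=9, mid=8, val=91
Step 4: lo=9, hi=9, mid=9, val=98

Found at index 9


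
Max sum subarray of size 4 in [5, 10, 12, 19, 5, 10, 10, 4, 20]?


[0:4]: 46
[1:5]: 46
[2:6]: 46
[3:7]: 44
[4:8]: 29
[5:9]: 44

Max: 46 at [0:4]


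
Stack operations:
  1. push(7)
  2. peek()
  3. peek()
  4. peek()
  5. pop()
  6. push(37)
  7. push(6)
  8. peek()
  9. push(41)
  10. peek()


push(7) -> [7]
peek()->7
peek()->7
peek()->7
pop()->7, []
push(37) -> [37]
push(6) -> [37, 6]
peek()->6
push(41) -> [37, 6, 41]
peek()->41

Final stack: [37, 6, 41]


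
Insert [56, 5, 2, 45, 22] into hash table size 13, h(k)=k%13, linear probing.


Insert 56: h=4 -> slot 4
Insert 5: h=5 -> slot 5
Insert 2: h=2 -> slot 2
Insert 45: h=6 -> slot 6
Insert 22: h=9 -> slot 9

Table: [None, None, 2, None, 56, 5, 45, None, None, 22, None, None, None]


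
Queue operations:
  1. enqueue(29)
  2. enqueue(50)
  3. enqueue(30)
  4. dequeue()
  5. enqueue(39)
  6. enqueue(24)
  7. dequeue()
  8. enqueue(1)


enqueue(29) -> [29]
enqueue(50) -> [29, 50]
enqueue(30) -> [29, 50, 30]
dequeue()->29, [50, 30]
enqueue(39) -> [50, 30, 39]
enqueue(24) -> [50, 30, 39, 24]
dequeue()->50, [30, 39, 24]
enqueue(1) -> [30, 39, 24, 1]

Final queue: [30, 39, 24, 1]


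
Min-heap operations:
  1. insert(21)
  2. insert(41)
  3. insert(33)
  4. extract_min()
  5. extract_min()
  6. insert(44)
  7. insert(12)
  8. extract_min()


insert(21) -> [21]
insert(41) -> [21, 41]
insert(33) -> [21, 41, 33]
extract_min()->21, [33, 41]
extract_min()->33, [41]
insert(44) -> [41, 44]
insert(12) -> [12, 44, 41]
extract_min()->12, [41, 44]

Final heap: [41, 44]


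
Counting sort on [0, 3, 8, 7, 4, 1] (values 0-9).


Input: [0, 3, 8, 7, 4, 1]
Counts: [1, 1, 0, 1, 1, 0, 0, 1, 1, 0]

Sorted: [0, 1, 3, 4, 7, 8]


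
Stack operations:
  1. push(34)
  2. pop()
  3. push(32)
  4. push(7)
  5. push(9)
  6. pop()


push(34) -> [34]
pop()->34, []
push(32) -> [32]
push(7) -> [32, 7]
push(9) -> [32, 7, 9]
pop()->9, [32, 7]

Final stack: [32, 7]


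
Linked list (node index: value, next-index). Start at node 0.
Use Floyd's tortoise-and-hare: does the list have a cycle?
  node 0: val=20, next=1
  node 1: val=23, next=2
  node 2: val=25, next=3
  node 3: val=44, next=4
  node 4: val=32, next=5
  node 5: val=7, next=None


Floyd's tortoise (slow, +1) and hare (fast, +2):
  init: slow=0, fast=0
  step 1: slow=1, fast=2
  step 2: slow=2, fast=4
  step 3: fast 4->5->None, no cycle

Cycle: no


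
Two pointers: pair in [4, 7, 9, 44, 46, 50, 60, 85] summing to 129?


lo=0(4)+hi=7(85)=89
lo=1(7)+hi=7(85)=92
lo=2(9)+hi=7(85)=94
lo=3(44)+hi=7(85)=129

Yes: 44+85=129


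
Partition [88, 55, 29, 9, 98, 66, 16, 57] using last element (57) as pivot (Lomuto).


Pivot: 57
  55 <= 57: swap -> [55, 88, 29, 9, 98, 66, 16, 57]
  29 <= 57: swap -> [55, 29, 88, 9, 98, 66, 16, 57]
  9 <= 57: swap -> [55, 29, 9, 88, 98, 66, 16, 57]
  16 <= 57: swap -> [55, 29, 9, 16, 98, 66, 88, 57]
Place pivot at 4: [55, 29, 9, 16, 57, 66, 88, 98]

Partitioned: [55, 29, 9, 16, 57, 66, 88, 98]


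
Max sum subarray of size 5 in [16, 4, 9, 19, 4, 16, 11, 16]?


[0:5]: 52
[1:6]: 52
[2:7]: 59
[3:8]: 66

Max: 66 at [3:8]


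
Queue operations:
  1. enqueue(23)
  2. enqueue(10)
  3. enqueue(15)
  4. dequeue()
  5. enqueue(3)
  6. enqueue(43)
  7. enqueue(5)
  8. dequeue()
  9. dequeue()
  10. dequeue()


enqueue(23) -> [23]
enqueue(10) -> [23, 10]
enqueue(15) -> [23, 10, 15]
dequeue()->23, [10, 15]
enqueue(3) -> [10, 15, 3]
enqueue(43) -> [10, 15, 3, 43]
enqueue(5) -> [10, 15, 3, 43, 5]
dequeue()->10, [15, 3, 43, 5]
dequeue()->15, [3, 43, 5]
dequeue()->3, [43, 5]

Final queue: [43, 5]


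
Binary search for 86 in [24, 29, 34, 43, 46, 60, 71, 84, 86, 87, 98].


Step 1: lo=0, hi=10, mid=5, val=60
Step 2: lo=6, hi=10, mid=8, val=86

Found at index 8


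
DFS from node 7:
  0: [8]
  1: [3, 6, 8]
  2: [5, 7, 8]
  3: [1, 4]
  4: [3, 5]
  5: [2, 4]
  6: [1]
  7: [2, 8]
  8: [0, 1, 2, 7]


Visit 7, push [8, 2]
Visit 2, push [8, 5]
Visit 5, push [4]
Visit 4, push [3]
Visit 3, push [1]
Visit 1, push [8, 6]
Visit 6, push []
Visit 8, push [0]
Visit 0, push []

DFS order: [7, 2, 5, 4, 3, 1, 6, 8, 0]


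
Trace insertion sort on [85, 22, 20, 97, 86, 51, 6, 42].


Initial: [85, 22, 20, 97, 86, 51, 6, 42]
Insert 22: [22, 85, 20, 97, 86, 51, 6, 42]
Insert 20: [20, 22, 85, 97, 86, 51, 6, 42]
Insert 97: [20, 22, 85, 97, 86, 51, 6, 42]
Insert 86: [20, 22, 85, 86, 97, 51, 6, 42]
Insert 51: [20, 22, 51, 85, 86, 97, 6, 42]
Insert 6: [6, 20, 22, 51, 85, 86, 97, 42]
Insert 42: [6, 20, 22, 42, 51, 85, 86, 97]

Sorted: [6, 20, 22, 42, 51, 85, 86, 97]


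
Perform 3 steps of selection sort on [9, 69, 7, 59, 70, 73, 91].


Initial: [9, 69, 7, 59, 70, 73, 91]
Step 1: min=7 at 2
  Swap: [7, 69, 9, 59, 70, 73, 91]
Step 2: min=9 at 2
  Swap: [7, 9, 69, 59, 70, 73, 91]
Step 3: min=59 at 3
  Swap: [7, 9, 59, 69, 70, 73, 91]

After 3 steps: [7, 9, 59, 69, 70, 73, 91]


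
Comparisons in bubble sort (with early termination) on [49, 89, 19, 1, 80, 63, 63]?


Algorithm: bubble sort (with early termination)
Input: [49, 89, 19, 1, 80, 63, 63]
Sorted: [1, 19, 49, 63, 63, 80, 89]

18


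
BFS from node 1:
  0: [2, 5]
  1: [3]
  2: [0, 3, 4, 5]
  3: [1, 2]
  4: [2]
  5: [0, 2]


Visit 1, enqueue [3]
Visit 3, enqueue [2]
Visit 2, enqueue [0, 4, 5]
Visit 0, enqueue []
Visit 4, enqueue []
Visit 5, enqueue []

BFS order: [1, 3, 2, 0, 4, 5]


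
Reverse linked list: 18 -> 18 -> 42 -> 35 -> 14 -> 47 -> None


Step 1: curr=18, set curr.next=prev(None) | reversed so far: 18
Step 2: curr=18, set curr.next=prev(18) | reversed so far: 18 -> 18
Step 3: curr=42, set curr.next=prev(18) | reversed so far: 42 -> 18 -> 18
Step 4: curr=35, set curr.next=prev(42) | reversed so far: 35 -> 42 -> 18 -> 18
Step 5: curr=14, set curr.next=prev(35) | reversed so far: 14 -> 35 -> 42 -> 18 -> 18
Step 6: curr=47, set curr.next=prev(14) | reversed so far: 47 -> 14 -> 35 -> 42 -> 18 -> 18

47 -> 14 -> 35 -> 42 -> 18 -> 18 -> None


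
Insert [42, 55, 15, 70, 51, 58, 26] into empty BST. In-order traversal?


Insert 42: root
Insert 55: R from 42
Insert 15: L from 42
Insert 70: R from 42 -> R from 55
Insert 51: R from 42 -> L from 55
Insert 58: R from 42 -> R from 55 -> L from 70
Insert 26: L from 42 -> R from 15

In-order: [15, 26, 42, 51, 55, 58, 70]


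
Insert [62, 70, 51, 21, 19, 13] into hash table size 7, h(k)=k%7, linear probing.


Insert 62: h=6 -> slot 6
Insert 70: h=0 -> slot 0
Insert 51: h=2 -> slot 2
Insert 21: h=0, 1 probes -> slot 1
Insert 19: h=5 -> slot 5
Insert 13: h=6, 4 probes -> slot 3

Table: [70, 21, 51, 13, None, 19, 62]


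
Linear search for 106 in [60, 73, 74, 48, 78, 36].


i=0: 60!=106
i=1: 73!=106
i=2: 74!=106
i=3: 48!=106
i=4: 78!=106
i=5: 36!=106

Not found, 6 comps


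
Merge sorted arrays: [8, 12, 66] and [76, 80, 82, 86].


Take 8 from A
Take 12 from A
Take 66 from A

Merged: [8, 12, 66, 76, 80, 82, 86]


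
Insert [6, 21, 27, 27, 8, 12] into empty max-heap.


Insert 6: [6]
Insert 21: [21, 6]
Insert 27: [27, 6, 21]
Insert 27: [27, 27, 21, 6]
Insert 8: [27, 27, 21, 6, 8]
Insert 12: [27, 27, 21, 6, 8, 12]

Final heap: [27, 27, 21, 6, 8, 12]


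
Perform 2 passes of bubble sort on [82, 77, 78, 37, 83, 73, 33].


Initial: [82, 77, 78, 37, 83, 73, 33]
Pass 1: [77, 78, 37, 82, 73, 33, 83] (5 swaps)
Pass 2: [77, 37, 78, 73, 33, 82, 83] (3 swaps)

After 2 passes: [77, 37, 78, 73, 33, 82, 83]


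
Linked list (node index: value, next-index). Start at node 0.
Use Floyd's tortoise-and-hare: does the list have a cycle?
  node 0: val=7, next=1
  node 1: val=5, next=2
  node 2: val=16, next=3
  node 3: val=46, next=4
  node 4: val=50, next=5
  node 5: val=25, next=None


Floyd's tortoise (slow, +1) and hare (fast, +2):
  init: slow=0, fast=0
  step 1: slow=1, fast=2
  step 2: slow=2, fast=4
  step 3: fast 4->5->None, no cycle

Cycle: no


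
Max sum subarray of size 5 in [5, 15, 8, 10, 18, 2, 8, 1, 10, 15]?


[0:5]: 56
[1:6]: 53
[2:7]: 46
[3:8]: 39
[4:9]: 39
[5:10]: 36

Max: 56 at [0:5]


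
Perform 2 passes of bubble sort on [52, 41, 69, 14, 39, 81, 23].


Initial: [52, 41, 69, 14, 39, 81, 23]
Pass 1: [41, 52, 14, 39, 69, 23, 81] (4 swaps)
Pass 2: [41, 14, 39, 52, 23, 69, 81] (3 swaps)

After 2 passes: [41, 14, 39, 52, 23, 69, 81]


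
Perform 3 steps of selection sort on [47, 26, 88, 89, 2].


Initial: [47, 26, 88, 89, 2]
Step 1: min=2 at 4
  Swap: [2, 26, 88, 89, 47]
Step 2: min=26 at 1
  Swap: [2, 26, 88, 89, 47]
Step 3: min=47 at 4
  Swap: [2, 26, 47, 89, 88]

After 3 steps: [2, 26, 47, 89, 88]


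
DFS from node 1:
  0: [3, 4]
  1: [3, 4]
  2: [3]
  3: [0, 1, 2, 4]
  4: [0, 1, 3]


Visit 1, push [4, 3]
Visit 3, push [4, 2, 0]
Visit 0, push [4]
Visit 4, push []
Visit 2, push []

DFS order: [1, 3, 0, 4, 2]


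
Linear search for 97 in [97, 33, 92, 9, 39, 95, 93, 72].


i=0: 97==97 found!

Found at 0, 1 comps


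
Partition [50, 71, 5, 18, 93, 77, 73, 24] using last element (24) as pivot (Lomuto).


Pivot: 24
  5 <= 24: swap -> [5, 71, 50, 18, 93, 77, 73, 24]
  18 <= 24: swap -> [5, 18, 50, 71, 93, 77, 73, 24]
Place pivot at 2: [5, 18, 24, 71, 93, 77, 73, 50]

Partitioned: [5, 18, 24, 71, 93, 77, 73, 50]


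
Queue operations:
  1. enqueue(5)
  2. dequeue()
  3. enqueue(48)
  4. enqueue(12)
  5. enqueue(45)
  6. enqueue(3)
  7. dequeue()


enqueue(5) -> [5]
dequeue()->5, []
enqueue(48) -> [48]
enqueue(12) -> [48, 12]
enqueue(45) -> [48, 12, 45]
enqueue(3) -> [48, 12, 45, 3]
dequeue()->48, [12, 45, 3]

Final queue: [12, 45, 3]


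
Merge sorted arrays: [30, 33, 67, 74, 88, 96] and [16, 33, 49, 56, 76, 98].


Take 16 from B
Take 30 from A
Take 33 from A
Take 33 from B
Take 49 from B
Take 56 from B
Take 67 from A
Take 74 from A
Take 76 from B
Take 88 from A
Take 96 from A

Merged: [16, 30, 33, 33, 49, 56, 67, 74, 76, 88, 96, 98]


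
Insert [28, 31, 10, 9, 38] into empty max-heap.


Insert 28: [28]
Insert 31: [31, 28]
Insert 10: [31, 28, 10]
Insert 9: [31, 28, 10, 9]
Insert 38: [38, 31, 10, 9, 28]

Final heap: [38, 31, 10, 9, 28]


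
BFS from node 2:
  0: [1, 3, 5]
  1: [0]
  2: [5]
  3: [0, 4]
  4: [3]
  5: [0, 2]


Visit 2, enqueue [5]
Visit 5, enqueue [0]
Visit 0, enqueue [1, 3]
Visit 1, enqueue []
Visit 3, enqueue [4]
Visit 4, enqueue []

BFS order: [2, 5, 0, 1, 3, 4]


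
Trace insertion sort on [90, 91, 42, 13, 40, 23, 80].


Initial: [90, 91, 42, 13, 40, 23, 80]
Insert 91: [90, 91, 42, 13, 40, 23, 80]
Insert 42: [42, 90, 91, 13, 40, 23, 80]
Insert 13: [13, 42, 90, 91, 40, 23, 80]
Insert 40: [13, 40, 42, 90, 91, 23, 80]
Insert 23: [13, 23, 40, 42, 90, 91, 80]
Insert 80: [13, 23, 40, 42, 80, 90, 91]

Sorted: [13, 23, 40, 42, 80, 90, 91]


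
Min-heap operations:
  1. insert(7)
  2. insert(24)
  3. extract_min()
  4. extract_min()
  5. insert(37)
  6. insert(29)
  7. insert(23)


insert(7) -> [7]
insert(24) -> [7, 24]
extract_min()->7, [24]
extract_min()->24, []
insert(37) -> [37]
insert(29) -> [29, 37]
insert(23) -> [23, 37, 29]

Final heap: [23, 37, 29]


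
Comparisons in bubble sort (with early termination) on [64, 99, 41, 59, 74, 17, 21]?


Algorithm: bubble sort (with early termination)
Input: [64, 99, 41, 59, 74, 17, 21]
Sorted: [17, 21, 41, 59, 64, 74, 99]

21


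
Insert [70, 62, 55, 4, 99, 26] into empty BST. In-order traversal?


Insert 70: root
Insert 62: L from 70
Insert 55: L from 70 -> L from 62
Insert 4: L from 70 -> L from 62 -> L from 55
Insert 99: R from 70
Insert 26: L from 70 -> L from 62 -> L from 55 -> R from 4

In-order: [4, 26, 55, 62, 70, 99]


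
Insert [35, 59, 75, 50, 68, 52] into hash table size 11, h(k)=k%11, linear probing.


Insert 35: h=2 -> slot 2
Insert 59: h=4 -> slot 4
Insert 75: h=9 -> slot 9
Insert 50: h=6 -> slot 6
Insert 68: h=2, 1 probes -> slot 3
Insert 52: h=8 -> slot 8

Table: [None, None, 35, 68, 59, None, 50, None, 52, 75, None]


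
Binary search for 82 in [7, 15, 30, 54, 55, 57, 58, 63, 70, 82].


Step 1: lo=0, hi=9, mid=4, val=55
Step 2: lo=5, hi=9, mid=7, val=63
Step 3: lo=8, hi=9, mid=8, val=70
Step 4: lo=9, hi=9, mid=9, val=82

Found at index 9


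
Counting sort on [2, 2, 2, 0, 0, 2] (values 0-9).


Input: [2, 2, 2, 0, 0, 2]
Counts: [2, 0, 4, 0, 0, 0, 0, 0, 0, 0]

Sorted: [0, 0, 2, 2, 2, 2]


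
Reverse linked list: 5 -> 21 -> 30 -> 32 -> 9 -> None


Step 1: curr=5, set curr.next=prev(None) | reversed so far: 5
Step 2: curr=21, set curr.next=prev(5) | reversed so far: 21 -> 5
Step 3: curr=30, set curr.next=prev(21) | reversed so far: 30 -> 21 -> 5
Step 4: curr=32, set curr.next=prev(30) | reversed so far: 32 -> 30 -> 21 -> 5
Step 5: curr=9, set curr.next=prev(32) | reversed so far: 9 -> 32 -> 30 -> 21 -> 5

9 -> 32 -> 30 -> 21 -> 5 -> None


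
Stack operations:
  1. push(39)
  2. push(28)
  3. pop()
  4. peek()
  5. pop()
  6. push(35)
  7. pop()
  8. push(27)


push(39) -> [39]
push(28) -> [39, 28]
pop()->28, [39]
peek()->39
pop()->39, []
push(35) -> [35]
pop()->35, []
push(27) -> [27]

Final stack: [27]


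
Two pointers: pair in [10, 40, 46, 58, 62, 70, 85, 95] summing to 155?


lo=0(10)+hi=7(95)=105
lo=1(40)+hi=7(95)=135
lo=2(46)+hi=7(95)=141
lo=3(58)+hi=7(95)=153
lo=4(62)+hi=7(95)=157
lo=4(62)+hi=6(85)=147
lo=5(70)+hi=6(85)=155

Yes: 70+85=155


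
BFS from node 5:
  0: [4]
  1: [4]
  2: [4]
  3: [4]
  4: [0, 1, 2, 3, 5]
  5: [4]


Visit 5, enqueue [4]
Visit 4, enqueue [0, 1, 2, 3]
Visit 0, enqueue []
Visit 1, enqueue []
Visit 2, enqueue []
Visit 3, enqueue []

BFS order: [5, 4, 0, 1, 2, 3]


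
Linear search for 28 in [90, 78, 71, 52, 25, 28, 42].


i=0: 90!=28
i=1: 78!=28
i=2: 71!=28
i=3: 52!=28
i=4: 25!=28
i=5: 28==28 found!

Found at 5, 6 comps


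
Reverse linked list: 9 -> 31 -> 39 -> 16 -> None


Step 1: curr=9, set curr.next=prev(None) | reversed so far: 9
Step 2: curr=31, set curr.next=prev(9) | reversed so far: 31 -> 9
Step 3: curr=39, set curr.next=prev(31) | reversed so far: 39 -> 31 -> 9
Step 4: curr=16, set curr.next=prev(39) | reversed so far: 16 -> 39 -> 31 -> 9

16 -> 39 -> 31 -> 9 -> None


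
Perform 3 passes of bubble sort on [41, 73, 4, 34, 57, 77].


Initial: [41, 73, 4, 34, 57, 77]
Pass 1: [41, 4, 34, 57, 73, 77] (3 swaps)
Pass 2: [4, 34, 41, 57, 73, 77] (2 swaps)
Pass 3: [4, 34, 41, 57, 73, 77] (0 swaps)

After 3 passes: [4, 34, 41, 57, 73, 77]


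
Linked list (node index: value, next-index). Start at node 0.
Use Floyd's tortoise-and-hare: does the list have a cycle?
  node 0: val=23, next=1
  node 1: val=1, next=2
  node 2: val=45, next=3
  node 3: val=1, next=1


Floyd's tortoise (slow, +1) and hare (fast, +2):
  init: slow=0, fast=0
  step 1: slow=1, fast=2
  step 2: slow=2, fast=1
  step 3: slow=3, fast=3
  slow == fast at node 3: cycle detected

Cycle: yes


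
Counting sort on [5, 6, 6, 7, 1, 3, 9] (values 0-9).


Input: [5, 6, 6, 7, 1, 3, 9]
Counts: [0, 1, 0, 1, 0, 1, 2, 1, 0, 1]

Sorted: [1, 3, 5, 6, 6, 7, 9]


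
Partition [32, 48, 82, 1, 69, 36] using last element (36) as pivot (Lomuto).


Pivot: 36
  32 <= 36: advance i (no swap)
  1 <= 36: swap -> [32, 1, 82, 48, 69, 36]
Place pivot at 2: [32, 1, 36, 48, 69, 82]

Partitioned: [32, 1, 36, 48, 69, 82]


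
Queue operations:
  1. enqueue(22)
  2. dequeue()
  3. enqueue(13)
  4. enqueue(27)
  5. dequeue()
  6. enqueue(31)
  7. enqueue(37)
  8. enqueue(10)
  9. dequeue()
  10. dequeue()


enqueue(22) -> [22]
dequeue()->22, []
enqueue(13) -> [13]
enqueue(27) -> [13, 27]
dequeue()->13, [27]
enqueue(31) -> [27, 31]
enqueue(37) -> [27, 31, 37]
enqueue(10) -> [27, 31, 37, 10]
dequeue()->27, [31, 37, 10]
dequeue()->31, [37, 10]

Final queue: [37, 10]


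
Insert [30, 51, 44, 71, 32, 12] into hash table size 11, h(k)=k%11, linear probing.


Insert 30: h=8 -> slot 8
Insert 51: h=7 -> slot 7
Insert 44: h=0 -> slot 0
Insert 71: h=5 -> slot 5
Insert 32: h=10 -> slot 10
Insert 12: h=1 -> slot 1

Table: [44, 12, None, None, None, 71, None, 51, 30, None, 32]


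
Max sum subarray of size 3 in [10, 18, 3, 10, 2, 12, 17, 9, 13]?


[0:3]: 31
[1:4]: 31
[2:5]: 15
[3:6]: 24
[4:7]: 31
[5:8]: 38
[6:9]: 39

Max: 39 at [6:9]


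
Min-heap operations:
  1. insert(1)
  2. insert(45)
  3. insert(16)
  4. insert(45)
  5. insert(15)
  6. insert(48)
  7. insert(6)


insert(1) -> [1]
insert(45) -> [1, 45]
insert(16) -> [1, 45, 16]
insert(45) -> [1, 45, 16, 45]
insert(15) -> [1, 15, 16, 45, 45]
insert(48) -> [1, 15, 16, 45, 45, 48]
insert(6) -> [1, 15, 6, 45, 45, 48, 16]

Final heap: [1, 15, 6, 45, 45, 48, 16]


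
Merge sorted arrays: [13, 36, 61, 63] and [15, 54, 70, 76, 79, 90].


Take 13 from A
Take 15 from B
Take 36 from A
Take 54 from B
Take 61 from A
Take 63 from A

Merged: [13, 15, 36, 54, 61, 63, 70, 76, 79, 90]


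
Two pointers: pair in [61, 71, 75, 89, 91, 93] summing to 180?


lo=0(61)+hi=5(93)=154
lo=1(71)+hi=5(93)=164
lo=2(75)+hi=5(93)=168
lo=3(89)+hi=5(93)=182
lo=3(89)+hi=4(91)=180

Yes: 89+91=180


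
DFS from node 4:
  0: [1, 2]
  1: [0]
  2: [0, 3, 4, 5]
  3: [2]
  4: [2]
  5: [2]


Visit 4, push [2]
Visit 2, push [5, 3, 0]
Visit 0, push [1]
Visit 1, push []
Visit 3, push []
Visit 5, push []

DFS order: [4, 2, 0, 1, 3, 5]


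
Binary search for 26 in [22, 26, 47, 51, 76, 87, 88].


Step 1: lo=0, hi=6, mid=3, val=51
Step 2: lo=0, hi=2, mid=1, val=26

Found at index 1


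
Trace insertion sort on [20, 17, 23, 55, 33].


Initial: [20, 17, 23, 55, 33]
Insert 17: [17, 20, 23, 55, 33]
Insert 23: [17, 20, 23, 55, 33]
Insert 55: [17, 20, 23, 55, 33]
Insert 33: [17, 20, 23, 33, 55]

Sorted: [17, 20, 23, 33, 55]


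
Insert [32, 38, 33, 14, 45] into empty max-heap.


Insert 32: [32]
Insert 38: [38, 32]
Insert 33: [38, 32, 33]
Insert 14: [38, 32, 33, 14]
Insert 45: [45, 38, 33, 14, 32]

Final heap: [45, 38, 33, 14, 32]


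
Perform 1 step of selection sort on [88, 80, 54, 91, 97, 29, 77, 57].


Initial: [88, 80, 54, 91, 97, 29, 77, 57]
Step 1: min=29 at 5
  Swap: [29, 80, 54, 91, 97, 88, 77, 57]

After 1 step: [29, 80, 54, 91, 97, 88, 77, 57]


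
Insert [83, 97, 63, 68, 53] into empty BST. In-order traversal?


Insert 83: root
Insert 97: R from 83
Insert 63: L from 83
Insert 68: L from 83 -> R from 63
Insert 53: L from 83 -> L from 63

In-order: [53, 63, 68, 83, 97]


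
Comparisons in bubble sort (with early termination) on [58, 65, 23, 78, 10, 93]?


Algorithm: bubble sort (with early termination)
Input: [58, 65, 23, 78, 10, 93]
Sorted: [10, 23, 58, 65, 78, 93]

15


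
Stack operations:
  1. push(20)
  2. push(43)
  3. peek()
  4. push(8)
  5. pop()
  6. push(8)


push(20) -> [20]
push(43) -> [20, 43]
peek()->43
push(8) -> [20, 43, 8]
pop()->8, [20, 43]
push(8) -> [20, 43, 8]

Final stack: [20, 43, 8]


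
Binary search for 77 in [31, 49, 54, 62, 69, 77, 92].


Step 1: lo=0, hi=6, mid=3, val=62
Step 2: lo=4, hi=6, mid=5, val=77

Found at index 5


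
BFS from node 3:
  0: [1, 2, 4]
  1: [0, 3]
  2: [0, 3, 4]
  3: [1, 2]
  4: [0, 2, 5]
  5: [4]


Visit 3, enqueue [1, 2]
Visit 1, enqueue [0]
Visit 2, enqueue [4]
Visit 0, enqueue []
Visit 4, enqueue [5]
Visit 5, enqueue []

BFS order: [3, 1, 2, 0, 4, 5]


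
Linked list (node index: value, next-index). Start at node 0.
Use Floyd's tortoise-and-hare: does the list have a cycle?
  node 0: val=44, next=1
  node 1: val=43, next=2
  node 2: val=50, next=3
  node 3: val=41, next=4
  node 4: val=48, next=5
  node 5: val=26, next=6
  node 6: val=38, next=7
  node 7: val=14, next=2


Floyd's tortoise (slow, +1) and hare (fast, +2):
  init: slow=0, fast=0
  step 1: slow=1, fast=2
  step 2: slow=2, fast=4
  step 3: slow=3, fast=6
  step 4: slow=4, fast=2
  step 5: slow=5, fast=4
  step 6: slow=6, fast=6
  slow == fast at node 6: cycle detected

Cycle: yes


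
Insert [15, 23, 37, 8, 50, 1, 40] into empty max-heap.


Insert 15: [15]
Insert 23: [23, 15]
Insert 37: [37, 15, 23]
Insert 8: [37, 15, 23, 8]
Insert 50: [50, 37, 23, 8, 15]
Insert 1: [50, 37, 23, 8, 15, 1]
Insert 40: [50, 37, 40, 8, 15, 1, 23]

Final heap: [50, 37, 40, 8, 15, 1, 23]


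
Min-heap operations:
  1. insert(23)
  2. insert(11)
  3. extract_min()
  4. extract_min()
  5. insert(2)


insert(23) -> [23]
insert(11) -> [11, 23]
extract_min()->11, [23]
extract_min()->23, []
insert(2) -> [2]

Final heap: [2]


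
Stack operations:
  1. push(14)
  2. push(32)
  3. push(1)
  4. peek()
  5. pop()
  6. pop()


push(14) -> [14]
push(32) -> [14, 32]
push(1) -> [14, 32, 1]
peek()->1
pop()->1, [14, 32]
pop()->32, [14]

Final stack: [14]


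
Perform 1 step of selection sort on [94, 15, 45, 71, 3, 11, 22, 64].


Initial: [94, 15, 45, 71, 3, 11, 22, 64]
Step 1: min=3 at 4
  Swap: [3, 15, 45, 71, 94, 11, 22, 64]

After 1 step: [3, 15, 45, 71, 94, 11, 22, 64]


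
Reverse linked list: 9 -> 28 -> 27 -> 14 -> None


Step 1: curr=9, set curr.next=prev(None) | reversed so far: 9
Step 2: curr=28, set curr.next=prev(9) | reversed so far: 28 -> 9
Step 3: curr=27, set curr.next=prev(28) | reversed so far: 27 -> 28 -> 9
Step 4: curr=14, set curr.next=prev(27) | reversed so far: 14 -> 27 -> 28 -> 9

14 -> 27 -> 28 -> 9 -> None


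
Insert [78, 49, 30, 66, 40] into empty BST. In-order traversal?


Insert 78: root
Insert 49: L from 78
Insert 30: L from 78 -> L from 49
Insert 66: L from 78 -> R from 49
Insert 40: L from 78 -> L from 49 -> R from 30

In-order: [30, 40, 49, 66, 78]


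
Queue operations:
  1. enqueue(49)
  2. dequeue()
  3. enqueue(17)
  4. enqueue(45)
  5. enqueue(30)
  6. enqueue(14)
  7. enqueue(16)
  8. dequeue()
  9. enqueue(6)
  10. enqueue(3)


enqueue(49) -> [49]
dequeue()->49, []
enqueue(17) -> [17]
enqueue(45) -> [17, 45]
enqueue(30) -> [17, 45, 30]
enqueue(14) -> [17, 45, 30, 14]
enqueue(16) -> [17, 45, 30, 14, 16]
dequeue()->17, [45, 30, 14, 16]
enqueue(6) -> [45, 30, 14, 16, 6]
enqueue(3) -> [45, 30, 14, 16, 6, 3]

Final queue: [45, 30, 14, 16, 6, 3]


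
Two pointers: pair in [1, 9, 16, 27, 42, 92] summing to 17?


lo=0(1)+hi=5(92)=93
lo=0(1)+hi=4(42)=43
lo=0(1)+hi=3(27)=28
lo=0(1)+hi=2(16)=17

Yes: 1+16=17


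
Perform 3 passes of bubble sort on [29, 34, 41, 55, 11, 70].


Initial: [29, 34, 41, 55, 11, 70]
Pass 1: [29, 34, 41, 11, 55, 70] (1 swaps)
Pass 2: [29, 34, 11, 41, 55, 70] (1 swaps)
Pass 3: [29, 11, 34, 41, 55, 70] (1 swaps)

After 3 passes: [29, 11, 34, 41, 55, 70]


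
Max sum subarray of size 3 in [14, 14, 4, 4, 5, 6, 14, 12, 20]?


[0:3]: 32
[1:4]: 22
[2:5]: 13
[3:6]: 15
[4:7]: 25
[5:8]: 32
[6:9]: 46

Max: 46 at [6:9]


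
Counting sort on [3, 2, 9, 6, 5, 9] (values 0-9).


Input: [3, 2, 9, 6, 5, 9]
Counts: [0, 0, 1, 1, 0, 1, 1, 0, 0, 2]

Sorted: [2, 3, 5, 6, 9, 9]


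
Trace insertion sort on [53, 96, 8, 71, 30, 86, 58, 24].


Initial: [53, 96, 8, 71, 30, 86, 58, 24]
Insert 96: [53, 96, 8, 71, 30, 86, 58, 24]
Insert 8: [8, 53, 96, 71, 30, 86, 58, 24]
Insert 71: [8, 53, 71, 96, 30, 86, 58, 24]
Insert 30: [8, 30, 53, 71, 96, 86, 58, 24]
Insert 86: [8, 30, 53, 71, 86, 96, 58, 24]
Insert 58: [8, 30, 53, 58, 71, 86, 96, 24]
Insert 24: [8, 24, 30, 53, 58, 71, 86, 96]

Sorted: [8, 24, 30, 53, 58, 71, 86, 96]


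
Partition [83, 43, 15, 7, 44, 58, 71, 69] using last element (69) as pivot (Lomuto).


Pivot: 69
  43 <= 69: swap -> [43, 83, 15, 7, 44, 58, 71, 69]
  15 <= 69: swap -> [43, 15, 83, 7, 44, 58, 71, 69]
  7 <= 69: swap -> [43, 15, 7, 83, 44, 58, 71, 69]
  44 <= 69: swap -> [43, 15, 7, 44, 83, 58, 71, 69]
  58 <= 69: swap -> [43, 15, 7, 44, 58, 83, 71, 69]
Place pivot at 5: [43, 15, 7, 44, 58, 69, 71, 83]

Partitioned: [43, 15, 7, 44, 58, 69, 71, 83]


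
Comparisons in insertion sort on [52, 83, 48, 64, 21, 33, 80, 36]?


Algorithm: insertion sort
Input: [52, 83, 48, 64, 21, 33, 80, 36]
Sorted: [21, 33, 36, 48, 52, 64, 80, 83]

22


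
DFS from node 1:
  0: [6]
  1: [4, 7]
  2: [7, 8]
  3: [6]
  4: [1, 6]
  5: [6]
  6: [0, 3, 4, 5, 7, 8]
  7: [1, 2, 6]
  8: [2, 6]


Visit 1, push [7, 4]
Visit 4, push [6]
Visit 6, push [8, 7, 5, 3, 0]
Visit 0, push []
Visit 3, push []
Visit 5, push []
Visit 7, push [2]
Visit 2, push [8]
Visit 8, push []

DFS order: [1, 4, 6, 0, 3, 5, 7, 2, 8]


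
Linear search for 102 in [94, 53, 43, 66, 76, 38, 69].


i=0: 94!=102
i=1: 53!=102
i=2: 43!=102
i=3: 66!=102
i=4: 76!=102
i=5: 38!=102
i=6: 69!=102

Not found, 7 comps


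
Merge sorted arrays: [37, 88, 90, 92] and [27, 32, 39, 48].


Take 27 from B
Take 32 from B
Take 37 from A
Take 39 from B
Take 48 from B

Merged: [27, 32, 37, 39, 48, 88, 90, 92]


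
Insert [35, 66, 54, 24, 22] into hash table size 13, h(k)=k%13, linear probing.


Insert 35: h=9 -> slot 9
Insert 66: h=1 -> slot 1
Insert 54: h=2 -> slot 2
Insert 24: h=11 -> slot 11
Insert 22: h=9, 1 probes -> slot 10

Table: [None, 66, 54, None, None, None, None, None, None, 35, 22, 24, None]


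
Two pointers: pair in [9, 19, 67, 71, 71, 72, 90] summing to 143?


lo=0(9)+hi=6(90)=99
lo=1(19)+hi=6(90)=109
lo=2(67)+hi=6(90)=157
lo=2(67)+hi=5(72)=139
lo=3(71)+hi=5(72)=143

Yes: 71+72=143


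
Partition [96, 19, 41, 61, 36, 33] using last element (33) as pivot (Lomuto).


Pivot: 33
  19 <= 33: swap -> [19, 96, 41, 61, 36, 33]
Place pivot at 1: [19, 33, 41, 61, 36, 96]

Partitioned: [19, 33, 41, 61, 36, 96]


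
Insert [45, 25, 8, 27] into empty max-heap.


Insert 45: [45]
Insert 25: [45, 25]
Insert 8: [45, 25, 8]
Insert 27: [45, 27, 8, 25]

Final heap: [45, 27, 8, 25]


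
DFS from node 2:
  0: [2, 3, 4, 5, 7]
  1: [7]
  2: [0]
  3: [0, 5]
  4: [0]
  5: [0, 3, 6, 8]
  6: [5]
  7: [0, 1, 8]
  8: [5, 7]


Visit 2, push [0]
Visit 0, push [7, 5, 4, 3]
Visit 3, push [5]
Visit 5, push [8, 6]
Visit 6, push []
Visit 8, push [7]
Visit 7, push [1]
Visit 1, push []
Visit 4, push []

DFS order: [2, 0, 3, 5, 6, 8, 7, 1, 4]


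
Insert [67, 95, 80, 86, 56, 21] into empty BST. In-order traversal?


Insert 67: root
Insert 95: R from 67
Insert 80: R from 67 -> L from 95
Insert 86: R from 67 -> L from 95 -> R from 80
Insert 56: L from 67
Insert 21: L from 67 -> L from 56

In-order: [21, 56, 67, 80, 86, 95]


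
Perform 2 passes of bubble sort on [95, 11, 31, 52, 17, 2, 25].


Initial: [95, 11, 31, 52, 17, 2, 25]
Pass 1: [11, 31, 52, 17, 2, 25, 95] (6 swaps)
Pass 2: [11, 31, 17, 2, 25, 52, 95] (3 swaps)

After 2 passes: [11, 31, 17, 2, 25, 52, 95]


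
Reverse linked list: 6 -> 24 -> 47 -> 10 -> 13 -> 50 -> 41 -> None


Step 1: curr=6, set curr.next=prev(None) | reversed so far: 6
Step 2: curr=24, set curr.next=prev(6) | reversed so far: 24 -> 6
Step 3: curr=47, set curr.next=prev(24) | reversed so far: 47 -> 24 -> 6
Step 4: curr=10, set curr.next=prev(47) | reversed so far: 10 -> 47 -> 24 -> 6
Step 5: curr=13, set curr.next=prev(10) | reversed so far: 13 -> 10 -> 47 -> 24 -> 6
Step 6: curr=50, set curr.next=prev(13) | reversed so far: 50 -> 13 -> 10 -> 47 -> 24 -> 6
Step 7: curr=41, set curr.next=prev(50) | reversed so far: 41 -> 50 -> 13 -> 10 -> 47 -> 24 -> 6

41 -> 50 -> 13 -> 10 -> 47 -> 24 -> 6 -> None


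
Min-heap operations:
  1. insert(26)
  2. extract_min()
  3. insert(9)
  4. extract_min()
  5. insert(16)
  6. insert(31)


insert(26) -> [26]
extract_min()->26, []
insert(9) -> [9]
extract_min()->9, []
insert(16) -> [16]
insert(31) -> [16, 31]

Final heap: [16, 31]


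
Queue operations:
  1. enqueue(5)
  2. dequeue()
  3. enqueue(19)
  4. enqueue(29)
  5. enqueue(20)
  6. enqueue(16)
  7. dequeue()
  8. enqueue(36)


enqueue(5) -> [5]
dequeue()->5, []
enqueue(19) -> [19]
enqueue(29) -> [19, 29]
enqueue(20) -> [19, 29, 20]
enqueue(16) -> [19, 29, 20, 16]
dequeue()->19, [29, 20, 16]
enqueue(36) -> [29, 20, 16, 36]

Final queue: [29, 20, 16, 36]


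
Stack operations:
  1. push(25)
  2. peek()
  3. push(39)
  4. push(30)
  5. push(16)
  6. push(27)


push(25) -> [25]
peek()->25
push(39) -> [25, 39]
push(30) -> [25, 39, 30]
push(16) -> [25, 39, 30, 16]
push(27) -> [25, 39, 30, 16, 27]

Final stack: [25, 39, 30, 16, 27]


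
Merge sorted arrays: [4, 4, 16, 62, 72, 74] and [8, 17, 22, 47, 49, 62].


Take 4 from A
Take 4 from A
Take 8 from B
Take 16 from A
Take 17 from B
Take 22 from B
Take 47 from B
Take 49 from B
Take 62 from A
Take 62 from B

Merged: [4, 4, 8, 16, 17, 22, 47, 49, 62, 62, 72, 74]


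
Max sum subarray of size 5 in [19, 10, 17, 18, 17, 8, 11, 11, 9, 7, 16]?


[0:5]: 81
[1:6]: 70
[2:7]: 71
[3:8]: 65
[4:9]: 56
[5:10]: 46
[6:11]: 54

Max: 81 at [0:5]


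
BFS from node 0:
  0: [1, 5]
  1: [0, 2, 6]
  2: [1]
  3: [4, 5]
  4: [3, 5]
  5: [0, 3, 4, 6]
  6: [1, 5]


Visit 0, enqueue [1, 5]
Visit 1, enqueue [2, 6]
Visit 5, enqueue [3, 4]
Visit 2, enqueue []
Visit 6, enqueue []
Visit 3, enqueue []
Visit 4, enqueue []

BFS order: [0, 1, 5, 2, 6, 3, 4]


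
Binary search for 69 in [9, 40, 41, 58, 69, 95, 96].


Step 1: lo=0, hi=6, mid=3, val=58
Step 2: lo=4, hi=6, mid=5, val=95
Step 3: lo=4, hi=4, mid=4, val=69

Found at index 4


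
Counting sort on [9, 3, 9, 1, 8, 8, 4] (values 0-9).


Input: [9, 3, 9, 1, 8, 8, 4]
Counts: [0, 1, 0, 1, 1, 0, 0, 0, 2, 2]

Sorted: [1, 3, 4, 8, 8, 9, 9]


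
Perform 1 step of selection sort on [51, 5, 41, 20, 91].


Initial: [51, 5, 41, 20, 91]
Step 1: min=5 at 1
  Swap: [5, 51, 41, 20, 91]

After 1 step: [5, 51, 41, 20, 91]


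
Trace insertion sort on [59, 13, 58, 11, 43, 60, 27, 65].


Initial: [59, 13, 58, 11, 43, 60, 27, 65]
Insert 13: [13, 59, 58, 11, 43, 60, 27, 65]
Insert 58: [13, 58, 59, 11, 43, 60, 27, 65]
Insert 11: [11, 13, 58, 59, 43, 60, 27, 65]
Insert 43: [11, 13, 43, 58, 59, 60, 27, 65]
Insert 60: [11, 13, 43, 58, 59, 60, 27, 65]
Insert 27: [11, 13, 27, 43, 58, 59, 60, 65]
Insert 65: [11, 13, 27, 43, 58, 59, 60, 65]

Sorted: [11, 13, 27, 43, 58, 59, 60, 65]


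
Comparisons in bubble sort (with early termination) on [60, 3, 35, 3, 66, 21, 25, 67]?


Algorithm: bubble sort (with early termination)
Input: [60, 3, 35, 3, 66, 21, 25, 67]
Sorted: [3, 3, 21, 25, 35, 60, 66, 67]

22


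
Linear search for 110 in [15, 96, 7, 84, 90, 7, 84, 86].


i=0: 15!=110
i=1: 96!=110
i=2: 7!=110
i=3: 84!=110
i=4: 90!=110
i=5: 7!=110
i=6: 84!=110
i=7: 86!=110

Not found, 8 comps


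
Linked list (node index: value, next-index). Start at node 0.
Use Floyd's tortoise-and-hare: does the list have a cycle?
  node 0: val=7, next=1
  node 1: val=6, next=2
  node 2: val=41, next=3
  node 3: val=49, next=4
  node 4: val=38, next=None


Floyd's tortoise (slow, +1) and hare (fast, +2):
  init: slow=0, fast=0
  step 1: slow=1, fast=2
  step 2: slow=2, fast=4
  step 3: fast -> None, no cycle

Cycle: no
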